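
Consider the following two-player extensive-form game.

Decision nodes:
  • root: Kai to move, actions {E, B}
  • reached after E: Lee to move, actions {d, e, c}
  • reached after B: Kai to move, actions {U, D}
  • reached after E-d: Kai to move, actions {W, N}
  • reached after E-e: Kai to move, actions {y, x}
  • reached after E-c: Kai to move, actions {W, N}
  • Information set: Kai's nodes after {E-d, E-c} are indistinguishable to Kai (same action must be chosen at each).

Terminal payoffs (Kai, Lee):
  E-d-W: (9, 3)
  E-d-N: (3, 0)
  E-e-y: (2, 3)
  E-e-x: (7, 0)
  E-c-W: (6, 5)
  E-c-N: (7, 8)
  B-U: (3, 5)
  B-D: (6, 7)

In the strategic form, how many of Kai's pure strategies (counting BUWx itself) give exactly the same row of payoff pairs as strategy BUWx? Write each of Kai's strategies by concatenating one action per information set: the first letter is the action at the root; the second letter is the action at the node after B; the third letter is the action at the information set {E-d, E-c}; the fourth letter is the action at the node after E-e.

4

Row for BUWx (columns d, e, c): (3,5) (3,5) (3,5).
Under BUWx, Kai's choice at the information set {E-d, E-c} and at the node after E-e can never be reached regardless of what Lee does, so varying those choices leaves every outcome unchanged.
Holding the reachable choices fixed and varying the unreachable ones freely already gives 2 × 2 = 4 equivalent strategies.
No other strategy reproduces this row, so those 4 are the full class: BUWy, BUWx, BUNy, BUNx.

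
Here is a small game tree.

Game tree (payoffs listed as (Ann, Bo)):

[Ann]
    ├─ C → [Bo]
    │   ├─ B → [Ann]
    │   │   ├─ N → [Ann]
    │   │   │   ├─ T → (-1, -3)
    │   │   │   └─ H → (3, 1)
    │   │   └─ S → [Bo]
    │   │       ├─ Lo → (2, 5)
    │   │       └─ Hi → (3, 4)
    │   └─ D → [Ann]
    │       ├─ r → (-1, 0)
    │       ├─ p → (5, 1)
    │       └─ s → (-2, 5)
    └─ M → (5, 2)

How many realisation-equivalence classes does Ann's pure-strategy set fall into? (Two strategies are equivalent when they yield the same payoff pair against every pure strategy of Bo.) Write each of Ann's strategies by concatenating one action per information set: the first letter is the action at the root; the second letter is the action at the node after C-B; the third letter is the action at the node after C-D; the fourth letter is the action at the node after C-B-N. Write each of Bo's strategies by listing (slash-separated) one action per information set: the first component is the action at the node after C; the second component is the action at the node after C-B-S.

10

Ann has 24 pure strategies: CNrT, CNrH, CNpT, CNpH, CNsT, CNsH, CSrT, CSrH, CSpT, CSpH, CSsT, CSsH, MNrT, MNrH, MNpT, MNpH, MNsT, MNsH, MSrT, MSrH, MSpT, MSpH, MSsT, MSsH. Columns: B/Lo, B/Hi, D/Lo, D/Hi.
{CNrT} → row (-1,-3) (-1,-3) (-1,0) (-1,0)
{CNrH} → row (3,1) (3,1) (-1,0) (-1,0)
{CNpT} → row (-1,-3) (-1,-3) (5,1) (5,1)
{CNpH} → row (3,1) (3,1) (5,1) (5,1)
{CNsT} → row (-1,-3) (-1,-3) (-2,5) (-2,5)
{CNsH} → row (3,1) (3,1) (-2,5) (-2,5)
{CSrT, CSrH} → row (2,5) (3,4) (-1,0) (-1,0)
{CSpT, CSpH} → row (2,5) (3,4) (5,1) (5,1)
{CSsT, CSsH} → row (2,5) (3,4) (-2,5) (-2,5)
{MNrT, MNrH, MNpT, MNpH, MNsT, MNsH, MSrT, MSrH, MSpT, MSpH, MSsT, MSsH} → row (5,2) (5,2) (5,2) (5,2)
That's 10 distinct rows out of 24 strategies.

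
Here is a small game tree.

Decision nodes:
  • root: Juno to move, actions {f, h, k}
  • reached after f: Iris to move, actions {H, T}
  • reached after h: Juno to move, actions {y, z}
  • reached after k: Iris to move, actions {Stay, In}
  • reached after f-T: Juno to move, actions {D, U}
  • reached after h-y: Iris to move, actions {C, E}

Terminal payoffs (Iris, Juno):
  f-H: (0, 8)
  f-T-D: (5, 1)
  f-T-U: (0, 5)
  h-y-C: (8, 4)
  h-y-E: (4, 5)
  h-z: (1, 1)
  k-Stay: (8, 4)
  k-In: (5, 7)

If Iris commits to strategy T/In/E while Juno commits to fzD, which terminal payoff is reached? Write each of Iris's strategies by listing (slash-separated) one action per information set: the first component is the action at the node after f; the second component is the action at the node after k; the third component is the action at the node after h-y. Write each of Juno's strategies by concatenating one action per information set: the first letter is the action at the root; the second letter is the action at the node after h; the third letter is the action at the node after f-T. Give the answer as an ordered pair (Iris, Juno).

(5, 1)

Trace the play path from the root:
  Juno plays f
  Iris plays T at [f]
  Juno plays D at [f-T]
→ terminal payoff (5, 1).
(Iris's choice at the node after k is never reached on this path, so it doesn't affect the outcome.)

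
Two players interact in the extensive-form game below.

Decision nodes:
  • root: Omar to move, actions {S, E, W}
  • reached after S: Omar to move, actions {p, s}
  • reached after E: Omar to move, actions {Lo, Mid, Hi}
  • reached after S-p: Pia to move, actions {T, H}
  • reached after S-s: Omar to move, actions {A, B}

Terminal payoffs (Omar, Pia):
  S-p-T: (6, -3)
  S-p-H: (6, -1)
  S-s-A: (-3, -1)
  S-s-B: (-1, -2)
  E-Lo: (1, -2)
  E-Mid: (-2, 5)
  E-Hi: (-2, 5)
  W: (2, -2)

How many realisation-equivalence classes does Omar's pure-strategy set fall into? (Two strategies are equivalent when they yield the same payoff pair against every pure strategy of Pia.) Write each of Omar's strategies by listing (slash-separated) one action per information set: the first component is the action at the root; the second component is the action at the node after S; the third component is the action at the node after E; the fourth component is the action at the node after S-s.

Omar has 36 pure strategies: S/p/Lo/A, S/p/Lo/B, S/p/Mid/A, S/p/Mid/B, S/p/Hi/A, S/p/Hi/B, S/s/Lo/A, S/s/Lo/B, S/s/Mid/A, S/s/Mid/B, S/s/Hi/A, S/s/Hi/B, E/p/Lo/A, E/p/Lo/B, E/p/Mid/A, E/p/Mid/B, E/p/Hi/A, E/p/Hi/B, E/s/Lo/A, E/s/Lo/B, E/s/Mid/A, E/s/Mid/B, E/s/Hi/A, E/s/Hi/B, W/p/Lo/A, W/p/Lo/B, W/p/Mid/A, W/p/Mid/B, W/p/Hi/A, W/p/Hi/B, W/s/Lo/A, W/s/Lo/B, W/s/Mid/A, W/s/Mid/B, W/s/Hi/A, W/s/Hi/B. Columns: T, H.
{S/p/Lo/A, S/p/Lo/B, S/p/Mid/A, S/p/Mid/B, S/p/Hi/A, S/p/Hi/B} → row (6,-3) (6,-1)
{S/s/Lo/A, S/s/Mid/A, S/s/Hi/A} → row (-3,-1) (-3,-1)
{S/s/Lo/B, S/s/Mid/B, S/s/Hi/B} → row (-1,-2) (-1,-2)
{E/p/Lo/A, E/p/Lo/B, E/s/Lo/A, E/s/Lo/B} → row (1,-2) (1,-2)
{E/p/Mid/A, E/p/Mid/B, E/p/Hi/A, E/p/Hi/B, E/s/Mid/A, E/s/Mid/B, E/s/Hi/A, E/s/Hi/B} → row (-2,5) (-2,5)
{W/p/Lo/A, W/p/Lo/B, W/p/Mid/A, W/p/Mid/B, W/p/Hi/A, W/p/Hi/B, W/s/Lo/A, W/s/Lo/B, W/s/Mid/A, W/s/Mid/B, W/s/Hi/A, W/s/Hi/B} → row (2,-2) (2,-2)
That's 6 distinct rows out of 36 strategies.

6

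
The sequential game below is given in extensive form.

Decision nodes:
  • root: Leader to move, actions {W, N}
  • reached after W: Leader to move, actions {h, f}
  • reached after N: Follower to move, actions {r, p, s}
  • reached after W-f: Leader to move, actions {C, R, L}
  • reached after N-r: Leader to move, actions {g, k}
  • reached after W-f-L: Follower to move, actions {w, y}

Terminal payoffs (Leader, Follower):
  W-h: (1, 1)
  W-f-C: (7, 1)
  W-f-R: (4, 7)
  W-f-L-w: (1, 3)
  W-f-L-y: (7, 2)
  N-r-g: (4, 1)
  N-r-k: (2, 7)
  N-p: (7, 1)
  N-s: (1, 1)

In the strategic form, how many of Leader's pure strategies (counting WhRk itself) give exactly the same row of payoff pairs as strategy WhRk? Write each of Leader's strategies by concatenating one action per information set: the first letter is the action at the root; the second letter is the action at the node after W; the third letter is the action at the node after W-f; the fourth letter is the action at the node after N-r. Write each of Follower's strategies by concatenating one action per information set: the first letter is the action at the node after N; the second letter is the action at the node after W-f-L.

Row for WhRk (columns rw, ry, pw, py, sw, sy): (1,1) (1,1) (1,1) (1,1) (1,1) (1,1).
Under WhRk, Leader's choice at the node after W-f and at the node after N-r can never be reached regardless of what Follower does, so varying those choices leaves every outcome unchanged.
Holding the reachable choices fixed and varying the unreachable ones freely already gives 3 × 2 = 6 equivalent strategies.
No other strategy reproduces this row, so those 6 are the full class: WhCg, WhCk, WhRg, WhRk, WhLg, WhLk.

6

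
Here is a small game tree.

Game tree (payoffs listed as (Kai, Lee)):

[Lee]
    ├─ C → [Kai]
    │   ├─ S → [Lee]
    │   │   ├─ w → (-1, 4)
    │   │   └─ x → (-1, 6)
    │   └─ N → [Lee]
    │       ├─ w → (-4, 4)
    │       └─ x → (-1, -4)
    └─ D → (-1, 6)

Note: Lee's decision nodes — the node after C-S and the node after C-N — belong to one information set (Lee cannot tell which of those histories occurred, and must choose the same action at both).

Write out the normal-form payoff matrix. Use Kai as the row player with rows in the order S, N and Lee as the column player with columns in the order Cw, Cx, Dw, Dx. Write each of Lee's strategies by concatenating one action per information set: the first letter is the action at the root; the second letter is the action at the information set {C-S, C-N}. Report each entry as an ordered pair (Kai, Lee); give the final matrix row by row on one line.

S: (-1,4) (-1,6) (-1,6) (-1,6) | N: (-4,4) (-1,-4) (-1,6) (-1,6)

           Cw       Cx       Dw       Dx
   S   (-1,4)   (-1,6)   (-1,6)   (-1,6)
   N   (-4,4)  (-1,-4)   (-1,6)   (-1,6)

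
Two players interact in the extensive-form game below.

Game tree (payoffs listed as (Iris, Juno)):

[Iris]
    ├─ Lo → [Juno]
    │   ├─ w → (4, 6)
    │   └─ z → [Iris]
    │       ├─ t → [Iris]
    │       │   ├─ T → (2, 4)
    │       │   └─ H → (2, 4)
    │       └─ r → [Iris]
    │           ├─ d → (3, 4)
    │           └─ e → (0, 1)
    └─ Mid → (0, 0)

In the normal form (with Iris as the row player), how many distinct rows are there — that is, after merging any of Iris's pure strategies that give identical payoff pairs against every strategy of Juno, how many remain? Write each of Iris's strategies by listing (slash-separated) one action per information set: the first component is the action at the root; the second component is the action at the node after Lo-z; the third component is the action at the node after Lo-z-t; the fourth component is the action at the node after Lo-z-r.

4

Iris has 16 pure strategies: Lo/t/T/d, Lo/t/T/e, Lo/t/H/d, Lo/t/H/e, Lo/r/T/d, Lo/r/T/e, Lo/r/H/d, Lo/r/H/e, Mid/t/T/d, Mid/t/T/e, Mid/t/H/d, Mid/t/H/e, Mid/r/T/d, Mid/r/T/e, Mid/r/H/d, Mid/r/H/e. Columns: w, z.
{Lo/t/T/d, Lo/t/T/e, Lo/t/H/d, Lo/t/H/e} → row (4,6) (2,4)
{Lo/r/T/d, Lo/r/H/d} → row (4,6) (3,4)
{Lo/r/T/e, Lo/r/H/e} → row (4,6) (0,1)
{Mid/t/T/d, Mid/t/T/e, Mid/t/H/d, Mid/t/H/e, Mid/r/T/d, Mid/r/T/e, Mid/r/H/d, Mid/r/H/e} → row (0,0) (0,0)
That's 4 distinct rows out of 16 strategies.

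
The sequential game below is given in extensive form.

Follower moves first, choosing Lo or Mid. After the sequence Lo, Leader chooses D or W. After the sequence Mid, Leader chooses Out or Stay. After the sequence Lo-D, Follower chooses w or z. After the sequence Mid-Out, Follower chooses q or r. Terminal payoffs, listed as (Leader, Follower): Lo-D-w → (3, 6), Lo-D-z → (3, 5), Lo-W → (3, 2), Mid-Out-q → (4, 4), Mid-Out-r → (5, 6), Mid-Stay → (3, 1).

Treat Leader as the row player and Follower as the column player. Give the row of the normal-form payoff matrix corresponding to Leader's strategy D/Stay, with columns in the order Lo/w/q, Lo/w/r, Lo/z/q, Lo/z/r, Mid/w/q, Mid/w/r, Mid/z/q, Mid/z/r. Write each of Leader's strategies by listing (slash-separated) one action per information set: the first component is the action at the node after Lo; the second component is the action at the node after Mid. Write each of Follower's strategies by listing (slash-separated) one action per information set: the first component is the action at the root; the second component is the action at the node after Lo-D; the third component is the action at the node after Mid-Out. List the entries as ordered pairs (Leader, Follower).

vs Lo/w/q: Follower plays Lo → Leader plays D at [Lo] → Follower plays w at [Lo-D] → (3, 6)
vs Lo/w/r: Follower plays Lo → Leader plays D at [Lo] → Follower plays w at [Lo-D] → (3, 6)
vs Lo/z/q: Follower plays Lo → Leader plays D at [Lo] → Follower plays z at [Lo-D] → (3, 5)
vs Lo/z/r: Follower plays Lo → Leader plays D at [Lo] → Follower plays z at [Lo-D] → (3, 5)
vs Mid/w/q: Follower plays Mid → Leader plays Stay at [Mid] → (3, 1)
vs Mid/w/r: Follower plays Mid → Leader plays Stay at [Mid] → (3, 1)
vs Mid/z/q: Follower plays Mid → Leader plays Stay at [Mid] → (3, 1)
vs Mid/z/r: Follower plays Mid → Leader plays Stay at [Mid] → (3, 1)

(3,6) (3,6) (3,5) (3,5) (3,1) (3,1) (3,1) (3,1)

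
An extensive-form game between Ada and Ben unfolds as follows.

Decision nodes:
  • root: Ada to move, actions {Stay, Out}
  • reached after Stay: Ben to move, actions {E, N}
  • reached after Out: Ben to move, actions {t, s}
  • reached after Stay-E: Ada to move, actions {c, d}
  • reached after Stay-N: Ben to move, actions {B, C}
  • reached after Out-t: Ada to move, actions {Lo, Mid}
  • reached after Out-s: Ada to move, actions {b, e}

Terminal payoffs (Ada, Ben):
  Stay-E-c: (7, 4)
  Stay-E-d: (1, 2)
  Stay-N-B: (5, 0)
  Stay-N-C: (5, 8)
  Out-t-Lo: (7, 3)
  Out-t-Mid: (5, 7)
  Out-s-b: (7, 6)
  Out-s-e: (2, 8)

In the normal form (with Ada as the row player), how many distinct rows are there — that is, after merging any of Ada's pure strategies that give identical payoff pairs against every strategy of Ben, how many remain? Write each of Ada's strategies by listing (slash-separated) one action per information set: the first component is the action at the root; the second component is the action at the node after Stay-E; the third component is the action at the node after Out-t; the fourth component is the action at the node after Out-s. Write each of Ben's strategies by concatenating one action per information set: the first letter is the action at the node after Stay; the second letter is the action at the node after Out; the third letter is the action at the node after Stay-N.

6

Ada has 16 pure strategies: Stay/c/Lo/b, Stay/c/Lo/e, Stay/c/Mid/b, Stay/c/Mid/e, Stay/d/Lo/b, Stay/d/Lo/e, Stay/d/Mid/b, Stay/d/Mid/e, Out/c/Lo/b, Out/c/Lo/e, Out/c/Mid/b, Out/c/Mid/e, Out/d/Lo/b, Out/d/Lo/e, Out/d/Mid/b, Out/d/Mid/e. Columns: EtB, EtC, EsB, EsC, NtB, NtC, NsB, NsC.
{Stay/c/Lo/b, Stay/c/Lo/e, Stay/c/Mid/b, Stay/c/Mid/e} → row (7,4) (7,4) (7,4) (7,4) (5,0) (5,8) (5,0) (5,8)
{Stay/d/Lo/b, Stay/d/Lo/e, Stay/d/Mid/b, Stay/d/Mid/e} → row (1,2) (1,2) (1,2) (1,2) (5,0) (5,8) (5,0) (5,8)
{Out/c/Lo/b, Out/d/Lo/b} → row (7,3) (7,3) (7,6) (7,6) (7,3) (7,3) (7,6) (7,6)
{Out/c/Lo/e, Out/d/Lo/e} → row (7,3) (7,3) (2,8) (2,8) (7,3) (7,3) (2,8) (2,8)
{Out/c/Mid/b, Out/d/Mid/b} → row (5,7) (5,7) (7,6) (7,6) (5,7) (5,7) (7,6) (7,6)
{Out/c/Mid/e, Out/d/Mid/e} → row (5,7) (5,7) (2,8) (2,8) (5,7) (5,7) (2,8) (2,8)
That's 6 distinct rows out of 16 strategies.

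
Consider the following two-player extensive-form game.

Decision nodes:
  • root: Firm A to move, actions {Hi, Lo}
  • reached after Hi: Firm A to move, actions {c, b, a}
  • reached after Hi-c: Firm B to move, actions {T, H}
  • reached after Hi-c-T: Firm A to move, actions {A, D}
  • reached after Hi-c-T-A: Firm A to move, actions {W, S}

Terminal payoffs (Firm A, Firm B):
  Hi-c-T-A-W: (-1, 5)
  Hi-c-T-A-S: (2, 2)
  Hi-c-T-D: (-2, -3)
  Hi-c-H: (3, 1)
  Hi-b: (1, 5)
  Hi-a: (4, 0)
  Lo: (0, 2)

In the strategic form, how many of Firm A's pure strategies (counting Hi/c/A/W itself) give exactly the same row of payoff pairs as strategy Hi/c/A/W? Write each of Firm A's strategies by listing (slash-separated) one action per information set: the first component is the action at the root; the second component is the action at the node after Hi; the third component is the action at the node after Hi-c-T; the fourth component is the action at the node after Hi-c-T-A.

1

Row for Hi/c/A/W (columns T, H): (-1,5) (3,1).
Every one of Firm A's information sets is on the play path for some reply by Firm B when Firm A follows Hi/c/A/W.
Changing the action at any of them therefore changes at least one column, so only Hi/c/A/W itself gives this row.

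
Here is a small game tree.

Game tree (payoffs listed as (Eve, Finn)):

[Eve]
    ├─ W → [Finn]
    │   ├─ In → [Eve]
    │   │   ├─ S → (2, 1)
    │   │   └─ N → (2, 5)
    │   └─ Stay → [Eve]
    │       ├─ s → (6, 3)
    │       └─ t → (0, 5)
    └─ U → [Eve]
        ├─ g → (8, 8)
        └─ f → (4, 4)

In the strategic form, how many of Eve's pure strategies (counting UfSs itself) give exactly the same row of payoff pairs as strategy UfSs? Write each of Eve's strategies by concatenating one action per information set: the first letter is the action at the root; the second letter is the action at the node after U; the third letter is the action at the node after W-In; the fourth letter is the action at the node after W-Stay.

4

Row for UfSs (columns In, Stay): (4,4) (4,4).
Under UfSs, Eve's choice at the node after W-In and at the node after W-Stay can never be reached regardless of what Finn does, so varying those choices leaves every outcome unchanged.
Holding the reachable choices fixed and varying the unreachable ones freely already gives 2 × 2 = 4 equivalent strategies.
No other strategy reproduces this row, so those 4 are the full class: UfSs, UfSt, UfNs, UfNt.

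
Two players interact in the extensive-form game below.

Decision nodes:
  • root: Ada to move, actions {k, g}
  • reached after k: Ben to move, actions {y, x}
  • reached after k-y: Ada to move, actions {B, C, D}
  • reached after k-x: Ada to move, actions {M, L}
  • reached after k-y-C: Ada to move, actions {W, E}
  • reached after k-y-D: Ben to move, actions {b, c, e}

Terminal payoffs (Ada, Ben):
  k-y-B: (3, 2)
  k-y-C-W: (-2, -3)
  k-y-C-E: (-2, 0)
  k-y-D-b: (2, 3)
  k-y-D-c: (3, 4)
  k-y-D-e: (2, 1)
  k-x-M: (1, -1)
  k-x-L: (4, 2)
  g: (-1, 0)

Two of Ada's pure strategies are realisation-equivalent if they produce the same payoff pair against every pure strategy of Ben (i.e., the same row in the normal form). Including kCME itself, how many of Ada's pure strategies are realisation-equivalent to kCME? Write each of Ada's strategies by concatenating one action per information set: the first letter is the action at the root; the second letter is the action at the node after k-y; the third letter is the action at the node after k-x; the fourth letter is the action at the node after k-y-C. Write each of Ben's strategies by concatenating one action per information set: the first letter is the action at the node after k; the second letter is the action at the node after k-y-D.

1

Row for kCME (columns yb, yc, ye, xb, xc, xe): (-2,0) (-2,0) (-2,0) (1,-1) (1,-1) (1,-1).
Every one of Ada's information sets is on the play path for some reply by Ben when Ada follows kCME.
Changing the action at any of them therefore changes at least one column, so only kCME itself gives this row.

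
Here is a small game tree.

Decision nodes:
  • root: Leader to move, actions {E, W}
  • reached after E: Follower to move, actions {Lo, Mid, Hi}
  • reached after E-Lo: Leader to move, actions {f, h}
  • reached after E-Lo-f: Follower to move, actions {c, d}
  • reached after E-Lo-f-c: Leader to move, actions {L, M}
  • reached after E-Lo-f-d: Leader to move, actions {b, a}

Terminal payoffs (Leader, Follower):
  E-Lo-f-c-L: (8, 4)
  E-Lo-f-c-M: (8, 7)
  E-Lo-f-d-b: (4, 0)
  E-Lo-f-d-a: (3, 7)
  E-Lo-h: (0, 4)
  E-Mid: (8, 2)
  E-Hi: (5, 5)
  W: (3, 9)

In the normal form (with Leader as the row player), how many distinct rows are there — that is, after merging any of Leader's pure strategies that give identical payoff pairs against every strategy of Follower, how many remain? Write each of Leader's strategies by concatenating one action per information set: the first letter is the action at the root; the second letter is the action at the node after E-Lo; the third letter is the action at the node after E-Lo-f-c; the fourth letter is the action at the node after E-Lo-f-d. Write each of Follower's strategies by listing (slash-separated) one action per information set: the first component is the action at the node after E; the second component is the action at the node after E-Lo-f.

6

Leader has 16 pure strategies: EfLb, EfLa, EfMb, EfMa, EhLb, EhLa, EhMb, EhMa, WfLb, WfLa, WfMb, WfMa, WhLb, WhLa, WhMb, WhMa. Columns: Lo/c, Lo/d, Mid/c, Mid/d, Hi/c, Hi/d.
{EfLb} → row (8,4) (4,0) (8,2) (8,2) (5,5) (5,5)
{EfLa} → row (8,4) (3,7) (8,2) (8,2) (5,5) (5,5)
{EfMb} → row (8,7) (4,0) (8,2) (8,2) (5,5) (5,5)
{EfMa} → row (8,7) (3,7) (8,2) (8,2) (5,5) (5,5)
{EhLb, EhLa, EhMb, EhMa} → row (0,4) (0,4) (8,2) (8,2) (5,5) (5,5)
{WfLb, WfLa, WfMb, WfMa, WhLb, WhLa, WhMb, WhMa} → row (3,9) (3,9) (3,9) (3,9) (3,9) (3,9)
That's 6 distinct rows out of 16 strategies.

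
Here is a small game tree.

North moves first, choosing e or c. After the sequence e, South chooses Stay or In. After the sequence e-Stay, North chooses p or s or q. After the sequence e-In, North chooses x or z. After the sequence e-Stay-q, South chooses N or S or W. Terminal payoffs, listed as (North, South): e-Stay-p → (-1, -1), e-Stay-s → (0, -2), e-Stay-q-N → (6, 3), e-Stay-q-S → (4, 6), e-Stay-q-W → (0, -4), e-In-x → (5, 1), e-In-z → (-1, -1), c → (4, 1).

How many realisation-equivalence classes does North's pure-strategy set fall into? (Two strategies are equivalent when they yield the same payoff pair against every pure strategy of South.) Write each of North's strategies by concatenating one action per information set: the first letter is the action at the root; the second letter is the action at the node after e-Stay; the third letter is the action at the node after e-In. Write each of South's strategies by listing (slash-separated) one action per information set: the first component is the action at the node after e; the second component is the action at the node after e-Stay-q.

7

North has 12 pure strategies: epx, epz, esx, esz, eqx, eqz, cpx, cpz, csx, csz, cqx, cqz. Columns: Stay/N, Stay/S, Stay/W, In/N, In/S, In/W.
{epx} → row (-1,-1) (-1,-1) (-1,-1) (5,1) (5,1) (5,1)
{epz} → row (-1,-1) (-1,-1) (-1,-1) (-1,-1) (-1,-1) (-1,-1)
{esx} → row (0,-2) (0,-2) (0,-2) (5,1) (5,1) (5,1)
{esz} → row (0,-2) (0,-2) (0,-2) (-1,-1) (-1,-1) (-1,-1)
{eqx} → row (6,3) (4,6) (0,-4) (5,1) (5,1) (5,1)
{eqz} → row (6,3) (4,6) (0,-4) (-1,-1) (-1,-1) (-1,-1)
{cpx, cpz, csx, csz, cqx, cqz} → row (4,1) (4,1) (4,1) (4,1) (4,1) (4,1)
That's 7 distinct rows out of 12 strategies.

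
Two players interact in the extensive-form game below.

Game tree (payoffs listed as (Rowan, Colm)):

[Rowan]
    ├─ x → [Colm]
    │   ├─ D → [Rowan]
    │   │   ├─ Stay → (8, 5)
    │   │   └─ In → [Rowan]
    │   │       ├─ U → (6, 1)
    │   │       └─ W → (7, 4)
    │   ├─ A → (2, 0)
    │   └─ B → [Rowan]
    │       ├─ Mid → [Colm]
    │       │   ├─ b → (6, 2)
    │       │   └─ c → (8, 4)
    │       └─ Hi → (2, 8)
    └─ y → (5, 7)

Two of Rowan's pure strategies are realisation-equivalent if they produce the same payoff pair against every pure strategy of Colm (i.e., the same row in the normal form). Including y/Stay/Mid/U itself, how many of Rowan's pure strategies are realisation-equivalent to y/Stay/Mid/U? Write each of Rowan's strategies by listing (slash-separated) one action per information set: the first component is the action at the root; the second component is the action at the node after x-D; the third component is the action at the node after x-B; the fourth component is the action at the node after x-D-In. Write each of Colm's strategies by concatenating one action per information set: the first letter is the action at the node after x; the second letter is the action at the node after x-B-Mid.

Row for y/Stay/Mid/U (columns Db, Dc, Ab, Ac, Bb, Bc): (5,7) (5,7) (5,7) (5,7) (5,7) (5,7).
Under y/Stay/Mid/U, Rowan's choice at the node after x-D and at the node after x-B and at the node after x-D-In can never be reached regardless of what Colm does, so varying those choices leaves every outcome unchanged.
Holding the reachable choices fixed and varying the unreachable ones freely already gives 2 × 2 × 2 = 8 equivalent strategies.
No other strategy reproduces this row, so those 8 are the full class: y/Stay/Mid/U, y/Stay/Mid/W, y/Stay/Hi/U, y/Stay/Hi/W, y/In/Mid/U, y/In/Mid/W, y/In/Hi/U, y/In/Hi/W.

8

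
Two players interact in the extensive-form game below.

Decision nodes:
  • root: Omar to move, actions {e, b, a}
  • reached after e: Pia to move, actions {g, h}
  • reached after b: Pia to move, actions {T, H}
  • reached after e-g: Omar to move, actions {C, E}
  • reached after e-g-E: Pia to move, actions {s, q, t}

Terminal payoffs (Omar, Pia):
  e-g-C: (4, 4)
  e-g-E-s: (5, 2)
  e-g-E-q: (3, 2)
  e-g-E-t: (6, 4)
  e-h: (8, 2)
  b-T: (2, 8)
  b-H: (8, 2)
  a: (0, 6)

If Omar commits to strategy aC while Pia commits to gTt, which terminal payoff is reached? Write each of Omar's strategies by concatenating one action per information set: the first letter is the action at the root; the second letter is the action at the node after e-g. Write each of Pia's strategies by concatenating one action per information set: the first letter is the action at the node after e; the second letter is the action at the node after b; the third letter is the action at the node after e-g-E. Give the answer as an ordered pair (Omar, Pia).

(0, 6)

Trace the play path from the root:
  Omar plays a
→ terminal payoff (0, 6).
(Omar's choice at the node after e-g is never reached on this path, so it doesn't affect the outcome.)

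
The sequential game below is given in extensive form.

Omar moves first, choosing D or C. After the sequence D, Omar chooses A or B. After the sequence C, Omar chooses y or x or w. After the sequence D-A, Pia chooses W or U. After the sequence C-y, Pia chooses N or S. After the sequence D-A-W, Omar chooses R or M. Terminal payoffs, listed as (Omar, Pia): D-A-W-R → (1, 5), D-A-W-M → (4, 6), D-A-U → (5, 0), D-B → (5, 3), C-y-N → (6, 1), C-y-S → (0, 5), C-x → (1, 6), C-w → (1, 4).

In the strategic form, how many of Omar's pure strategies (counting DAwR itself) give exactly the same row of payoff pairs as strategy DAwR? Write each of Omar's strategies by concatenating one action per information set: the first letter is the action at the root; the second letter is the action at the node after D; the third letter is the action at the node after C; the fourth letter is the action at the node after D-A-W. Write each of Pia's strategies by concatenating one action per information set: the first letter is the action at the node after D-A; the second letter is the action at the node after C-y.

Row for DAwR (columns WN, WS, UN, US): (1,5) (1,5) (5,0) (5,0).
Under DAwR, Omar's choice at the node after C can never be reached regardless of what Pia does, so varying those choices leaves every outcome unchanged.
Holding the reachable choices fixed and varying the unreachable one freely already gives 3 equivalent strategies.
No other strategy reproduces this row, so those 3 are the full class: DAyR, DAxR, DAwR.

3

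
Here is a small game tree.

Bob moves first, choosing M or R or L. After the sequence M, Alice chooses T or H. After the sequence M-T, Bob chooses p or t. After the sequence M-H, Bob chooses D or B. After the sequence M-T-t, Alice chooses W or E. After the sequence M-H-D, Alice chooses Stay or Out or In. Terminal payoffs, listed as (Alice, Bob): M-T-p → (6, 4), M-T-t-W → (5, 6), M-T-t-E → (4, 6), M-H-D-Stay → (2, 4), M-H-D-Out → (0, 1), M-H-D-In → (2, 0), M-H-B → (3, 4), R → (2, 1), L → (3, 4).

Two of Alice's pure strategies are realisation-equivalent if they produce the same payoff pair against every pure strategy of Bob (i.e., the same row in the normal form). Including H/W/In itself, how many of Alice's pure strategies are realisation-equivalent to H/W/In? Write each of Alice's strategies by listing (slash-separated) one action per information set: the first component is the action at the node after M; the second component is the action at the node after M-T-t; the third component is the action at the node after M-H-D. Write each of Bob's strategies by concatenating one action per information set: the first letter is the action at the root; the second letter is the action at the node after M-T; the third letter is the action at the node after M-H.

2

Row for H/W/In (columns MpD, MpB, MtD, MtB, RpD, RpB, RtD, RtB, LpD, LpB, LtD, LtB): (2,0) (3,4) (2,0) (3,4) (2,1) (2,1) (2,1) (2,1) (3,4) (3,4) (3,4) (3,4).
Under H/W/In, Alice's choice at the node after M-T-t can never be reached regardless of what Bob does, so varying those choices leaves every outcome unchanged.
Holding the reachable choices fixed and varying the unreachable one freely already gives 2 equivalent strategies.
No other strategy reproduces this row, so those 2 are the full class: H/W/In, H/E/In.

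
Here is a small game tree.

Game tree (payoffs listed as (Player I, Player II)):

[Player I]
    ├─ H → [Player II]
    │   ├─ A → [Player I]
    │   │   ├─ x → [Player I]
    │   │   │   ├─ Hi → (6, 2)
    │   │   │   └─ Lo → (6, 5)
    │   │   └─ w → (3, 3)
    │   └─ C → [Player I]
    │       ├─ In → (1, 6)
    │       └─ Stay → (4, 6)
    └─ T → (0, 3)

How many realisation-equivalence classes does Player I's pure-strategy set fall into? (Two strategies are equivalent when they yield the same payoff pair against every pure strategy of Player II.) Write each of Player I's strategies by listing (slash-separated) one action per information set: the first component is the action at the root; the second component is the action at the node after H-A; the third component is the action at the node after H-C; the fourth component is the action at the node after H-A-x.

7

Player I has 16 pure strategies: H/x/In/Hi, H/x/In/Lo, H/x/Stay/Hi, H/x/Stay/Lo, H/w/In/Hi, H/w/In/Lo, H/w/Stay/Hi, H/w/Stay/Lo, T/x/In/Hi, T/x/In/Lo, T/x/Stay/Hi, T/x/Stay/Lo, T/w/In/Hi, T/w/In/Lo, T/w/Stay/Hi, T/w/Stay/Lo. Columns: A, C.
{H/x/In/Hi} → row (6,2) (1,6)
{H/x/In/Lo} → row (6,5) (1,6)
{H/x/Stay/Hi} → row (6,2) (4,6)
{H/x/Stay/Lo} → row (6,5) (4,6)
{H/w/In/Hi, H/w/In/Lo} → row (3,3) (1,6)
{H/w/Stay/Hi, H/w/Stay/Lo} → row (3,3) (4,6)
{T/x/In/Hi, T/x/In/Lo, T/x/Stay/Hi, T/x/Stay/Lo, T/w/In/Hi, T/w/In/Lo, T/w/Stay/Hi, T/w/Stay/Lo} → row (0,3) (0,3)
That's 7 distinct rows out of 16 strategies.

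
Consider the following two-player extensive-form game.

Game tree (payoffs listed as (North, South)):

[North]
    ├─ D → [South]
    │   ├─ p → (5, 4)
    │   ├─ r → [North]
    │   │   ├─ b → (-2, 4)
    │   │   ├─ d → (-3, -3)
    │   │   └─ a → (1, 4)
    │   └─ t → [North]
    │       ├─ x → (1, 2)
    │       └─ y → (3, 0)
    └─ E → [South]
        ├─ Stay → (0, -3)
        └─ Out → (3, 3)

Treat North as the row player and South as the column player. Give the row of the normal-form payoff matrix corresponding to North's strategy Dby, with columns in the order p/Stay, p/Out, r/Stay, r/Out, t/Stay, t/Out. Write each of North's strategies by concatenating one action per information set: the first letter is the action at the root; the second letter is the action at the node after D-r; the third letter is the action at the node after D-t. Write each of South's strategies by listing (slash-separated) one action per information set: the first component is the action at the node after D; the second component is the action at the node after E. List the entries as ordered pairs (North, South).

vs p/Stay: North plays D → South plays p at [D] → (5, 4)
vs p/Out: North plays D → South plays p at [D] → (5, 4)
vs r/Stay: North plays D → South plays r at [D] → North plays b at [D-r] → (-2, 4)
vs r/Out: North plays D → South plays r at [D] → North plays b at [D-r] → (-2, 4)
vs t/Stay: North plays D → South plays t at [D] → North plays y at [D-t] → (3, 0)
vs t/Out: North plays D → South plays t at [D] → North plays y at [D-t] → (3, 0)

(5,4) (5,4) (-2,4) (-2,4) (3,0) (3,0)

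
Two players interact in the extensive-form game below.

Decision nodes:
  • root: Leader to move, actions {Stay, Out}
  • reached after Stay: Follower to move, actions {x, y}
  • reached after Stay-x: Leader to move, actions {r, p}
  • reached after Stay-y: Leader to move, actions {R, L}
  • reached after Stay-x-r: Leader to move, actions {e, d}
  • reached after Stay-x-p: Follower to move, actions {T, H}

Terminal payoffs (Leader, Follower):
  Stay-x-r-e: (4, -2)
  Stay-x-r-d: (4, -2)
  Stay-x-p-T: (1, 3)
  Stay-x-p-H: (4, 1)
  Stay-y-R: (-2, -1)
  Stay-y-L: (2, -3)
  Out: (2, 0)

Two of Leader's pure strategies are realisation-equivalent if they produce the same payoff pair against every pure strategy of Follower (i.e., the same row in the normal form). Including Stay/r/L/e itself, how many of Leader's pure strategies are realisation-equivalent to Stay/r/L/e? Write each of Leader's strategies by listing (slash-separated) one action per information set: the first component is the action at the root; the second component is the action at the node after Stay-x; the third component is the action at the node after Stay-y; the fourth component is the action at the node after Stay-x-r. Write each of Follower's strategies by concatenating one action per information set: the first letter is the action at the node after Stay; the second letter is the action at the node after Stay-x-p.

2

Row for Stay/r/L/e (columns xT, xH, yT, yH): (4,-2) (4,-2) (2,-3) (2,-3).
Every one of Leader's information sets is on the play path for some reply by Follower when Leader follows Stay/r/L/e.
Even so, Stay/r/L/d happens to produce the same payoff in every column — so 2 strategies share this row.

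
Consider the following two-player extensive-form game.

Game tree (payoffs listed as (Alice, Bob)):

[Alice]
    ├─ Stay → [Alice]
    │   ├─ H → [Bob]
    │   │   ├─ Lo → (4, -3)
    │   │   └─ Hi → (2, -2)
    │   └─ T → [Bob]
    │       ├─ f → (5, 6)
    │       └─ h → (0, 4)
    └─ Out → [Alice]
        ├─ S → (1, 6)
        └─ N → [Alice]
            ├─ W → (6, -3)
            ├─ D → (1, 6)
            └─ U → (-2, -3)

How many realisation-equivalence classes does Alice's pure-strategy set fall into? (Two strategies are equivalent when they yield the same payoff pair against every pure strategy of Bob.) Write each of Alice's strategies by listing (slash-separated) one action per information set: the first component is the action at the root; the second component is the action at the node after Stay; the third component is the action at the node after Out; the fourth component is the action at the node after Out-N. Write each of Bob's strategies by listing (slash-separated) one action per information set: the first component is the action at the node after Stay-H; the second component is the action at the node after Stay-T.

5

Alice has 24 pure strategies: Stay/H/S/W, Stay/H/S/D, Stay/H/S/U, Stay/H/N/W, Stay/H/N/D, Stay/H/N/U, Stay/T/S/W, Stay/T/S/D, Stay/T/S/U, Stay/T/N/W, Stay/T/N/D, Stay/T/N/U, Out/H/S/W, Out/H/S/D, Out/H/S/U, Out/H/N/W, Out/H/N/D, Out/H/N/U, Out/T/S/W, Out/T/S/D, Out/T/S/U, Out/T/N/W, Out/T/N/D, Out/T/N/U. Columns: Lo/f, Lo/h, Hi/f, Hi/h.
{Stay/H/S/W, Stay/H/S/D, Stay/H/S/U, Stay/H/N/W, Stay/H/N/D, Stay/H/N/U} → row (4,-3) (4,-3) (2,-2) (2,-2)
{Stay/T/S/W, Stay/T/S/D, Stay/T/S/U, Stay/T/N/W, Stay/T/N/D, Stay/T/N/U} → row (5,6) (0,4) (5,6) (0,4)
{Out/H/S/W, Out/H/S/D, Out/H/S/U, Out/H/N/D, Out/T/S/W, Out/T/S/D, Out/T/S/U, Out/T/N/D} → row (1,6) (1,6) (1,6) (1,6)
{Out/H/N/W, Out/T/N/W} → row (6,-3) (6,-3) (6,-3) (6,-3)
{Out/H/N/U, Out/T/N/U} → row (-2,-3) (-2,-3) (-2,-3) (-2,-3)
That's 5 distinct rows out of 24 strategies.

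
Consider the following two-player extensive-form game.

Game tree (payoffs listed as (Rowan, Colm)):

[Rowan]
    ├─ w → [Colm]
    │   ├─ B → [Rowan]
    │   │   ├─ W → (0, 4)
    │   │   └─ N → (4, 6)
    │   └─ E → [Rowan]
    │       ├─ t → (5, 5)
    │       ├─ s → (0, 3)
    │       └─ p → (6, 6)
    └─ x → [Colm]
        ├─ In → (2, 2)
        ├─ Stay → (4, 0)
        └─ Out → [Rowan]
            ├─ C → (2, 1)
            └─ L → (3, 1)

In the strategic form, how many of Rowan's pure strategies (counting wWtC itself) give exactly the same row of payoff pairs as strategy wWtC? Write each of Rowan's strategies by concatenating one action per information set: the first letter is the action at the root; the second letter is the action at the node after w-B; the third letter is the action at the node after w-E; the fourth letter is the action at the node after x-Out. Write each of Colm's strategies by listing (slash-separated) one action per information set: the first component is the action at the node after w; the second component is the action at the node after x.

2

Row for wWtC (columns B/In, B/Stay, B/Out, E/In, E/Stay, E/Out): (0,4) (0,4) (0,4) (5,5) (5,5) (5,5).
Under wWtC, Rowan's choice at the node after x-Out can never be reached regardless of what Colm does, so varying those choices leaves every outcome unchanged.
Holding the reachable choices fixed and varying the unreachable one freely already gives 2 equivalent strategies.
No other strategy reproduces this row, so those 2 are the full class: wWtC, wWtL.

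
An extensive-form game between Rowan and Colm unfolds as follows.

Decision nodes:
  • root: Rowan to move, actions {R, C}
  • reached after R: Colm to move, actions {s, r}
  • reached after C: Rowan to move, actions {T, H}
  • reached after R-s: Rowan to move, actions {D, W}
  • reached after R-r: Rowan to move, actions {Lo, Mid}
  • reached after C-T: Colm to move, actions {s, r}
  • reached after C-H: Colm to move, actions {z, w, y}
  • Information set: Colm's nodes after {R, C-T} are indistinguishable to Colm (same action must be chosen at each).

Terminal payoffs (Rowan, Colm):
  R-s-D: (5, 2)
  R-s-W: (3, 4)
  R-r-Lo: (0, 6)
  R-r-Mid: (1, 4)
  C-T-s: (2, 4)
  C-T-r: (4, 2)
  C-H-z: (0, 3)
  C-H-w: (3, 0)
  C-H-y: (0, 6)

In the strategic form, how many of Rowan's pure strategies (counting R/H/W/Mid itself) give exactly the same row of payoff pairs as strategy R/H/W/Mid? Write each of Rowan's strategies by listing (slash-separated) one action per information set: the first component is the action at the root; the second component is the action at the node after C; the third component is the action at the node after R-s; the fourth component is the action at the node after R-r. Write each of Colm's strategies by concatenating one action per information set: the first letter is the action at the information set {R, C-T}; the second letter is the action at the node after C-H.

Row for R/H/W/Mid (columns sz, sw, sy, rz, rw, ry): (3,4) (3,4) (3,4) (1,4) (1,4) (1,4).
Under R/H/W/Mid, Rowan's choice at the node after C can never be reached regardless of what Colm does, so varying those choices leaves every outcome unchanged.
Holding the reachable choices fixed and varying the unreachable one freely already gives 2 equivalent strategies.
No other strategy reproduces this row, so those 2 are the full class: R/T/W/Mid, R/H/W/Mid.

2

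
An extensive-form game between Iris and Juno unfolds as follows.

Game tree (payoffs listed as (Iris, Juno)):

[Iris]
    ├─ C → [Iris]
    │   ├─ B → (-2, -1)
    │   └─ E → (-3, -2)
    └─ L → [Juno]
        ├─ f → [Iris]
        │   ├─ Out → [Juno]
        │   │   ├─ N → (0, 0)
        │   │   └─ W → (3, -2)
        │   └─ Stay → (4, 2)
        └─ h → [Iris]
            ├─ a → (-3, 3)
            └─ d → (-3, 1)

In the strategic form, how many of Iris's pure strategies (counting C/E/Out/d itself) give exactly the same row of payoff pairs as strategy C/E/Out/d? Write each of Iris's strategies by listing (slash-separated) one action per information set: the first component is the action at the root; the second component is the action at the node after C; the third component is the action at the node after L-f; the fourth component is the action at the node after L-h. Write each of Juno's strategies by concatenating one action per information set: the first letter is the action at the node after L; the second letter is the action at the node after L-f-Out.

Row for C/E/Out/d (columns fN, fW, hN, hW): (-3,-2) (-3,-2) (-3,-2) (-3,-2).
Under C/E/Out/d, Iris's choice at the node after L-f and at the node after L-h can never be reached regardless of what Juno does, so varying those choices leaves every outcome unchanged.
Holding the reachable choices fixed and varying the unreachable ones freely already gives 2 × 2 = 4 equivalent strategies.
No other strategy reproduces this row, so those 4 are the full class: C/E/Out/a, C/E/Out/d, C/E/Stay/a, C/E/Stay/d.

4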